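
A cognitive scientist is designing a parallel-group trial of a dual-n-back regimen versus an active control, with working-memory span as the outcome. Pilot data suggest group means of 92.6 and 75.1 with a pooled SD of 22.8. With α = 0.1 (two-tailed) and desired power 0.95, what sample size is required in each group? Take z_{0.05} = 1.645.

n = 37 per group

Cohen's d = |M₁ − M₂| / SD_pooled = |92.6 − 75.1| / 22.8 = 17.5 / 22.8 = 0.768.
For two independent groups with equal n: n = 2·((z_{α/2} + z_β) / d)².
z_{α/2} + z_β = 1.645 + 1.645 = 3.290.
n = 2 × (3.290 / 0.768)² = 2 × 4.284² = 2 × 18.35 = 36.7.
Round up to the next whole participant.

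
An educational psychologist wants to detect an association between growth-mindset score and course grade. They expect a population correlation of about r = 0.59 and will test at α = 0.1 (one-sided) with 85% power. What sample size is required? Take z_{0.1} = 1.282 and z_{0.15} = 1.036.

Fisher's z: C = ½·ln((1+r)/(1−r)) = ½·ln(3.8780) = 0.6777.
n = ((z_{α} + z_β)/C)² + 3.
(1.282 + 1.036) / 0.6777 = 2.318 / 0.6777 = 3.420.
n = 3.420² + 3 = 11.70 + 3 = 14.7.
Round up.

n = 15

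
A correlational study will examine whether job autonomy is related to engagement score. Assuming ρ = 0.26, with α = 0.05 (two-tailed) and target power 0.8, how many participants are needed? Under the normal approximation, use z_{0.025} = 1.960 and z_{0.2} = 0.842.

Fisher's z: C = ½·ln((1+r)/(1−r)) = ½·ln(1.7027) = 0.2661.
n = ((z_{α/2} + z_β)/C)² + 3.
(1.960 + 0.842) / 0.2661 = 2.802 / 0.2661 = 10.530.
n = 10.530² + 3 = 110.88 + 3 = 113.9.
Round up.

n = 114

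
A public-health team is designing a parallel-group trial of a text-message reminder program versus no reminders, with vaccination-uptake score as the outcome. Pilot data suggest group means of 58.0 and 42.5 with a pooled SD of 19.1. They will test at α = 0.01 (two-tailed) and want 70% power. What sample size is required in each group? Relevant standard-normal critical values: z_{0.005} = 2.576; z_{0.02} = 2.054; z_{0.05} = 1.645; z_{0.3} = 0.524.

n = 30 per group

Cohen's d = |M₁ − M₂| / SD_pooled = |58.0 − 42.5| / 19.1 = 15.5 / 19.1 = 0.812.
For two independent groups with equal n: n = 2·((z_{α/2} + z_β) / d)².
z_{α/2} + z_β = 2.576 + 0.524 = 3.100.
n = 2 × (3.100 / 0.812)² = 2 × 3.818² = 2 × 14.58 = 29.2.
Round up to the next whole participant.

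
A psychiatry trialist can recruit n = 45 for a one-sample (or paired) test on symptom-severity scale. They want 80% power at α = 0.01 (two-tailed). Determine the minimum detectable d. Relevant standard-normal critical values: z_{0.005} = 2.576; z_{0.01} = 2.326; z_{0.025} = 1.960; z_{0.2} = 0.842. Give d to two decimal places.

d_min ≈ 0.51

For a single sample (or paired design) of n = 45: d_min = (z_{α/2} + z_β)/√n.
z-sum = 2.576 + 0.842 = 3.418.
d_min = 3.418 / √45 = 3.418 / 6.708 = 0.510.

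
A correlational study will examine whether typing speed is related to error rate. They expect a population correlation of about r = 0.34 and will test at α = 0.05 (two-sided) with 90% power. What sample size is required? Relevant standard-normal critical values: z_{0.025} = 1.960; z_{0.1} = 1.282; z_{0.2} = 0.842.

n = 87

Fisher's z: C = ½·ln((1+r)/(1−r)) = ½·ln(2.0303) = 0.3541.
n = ((z_{α/2} + z_β)/C)² + 3.
(1.960 + 1.282) / 0.3541 = 3.242 / 0.3541 = 9.156.
n = 9.156² + 3 = 83.83 + 3 = 86.8.
Round up.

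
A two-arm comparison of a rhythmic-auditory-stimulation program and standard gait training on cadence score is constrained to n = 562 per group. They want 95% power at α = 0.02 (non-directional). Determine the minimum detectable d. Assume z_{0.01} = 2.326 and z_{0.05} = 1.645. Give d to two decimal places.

d_min ≈ 0.24

For two independent groups of n = 562 each: d_min = (z_{α/2} + z_β)·√(2/n).
z-sum = 2.326 + 1.645 = 3.971.
d_min = 3.971 × √(2/562) = 3.971 × 0.0597 = 0.237.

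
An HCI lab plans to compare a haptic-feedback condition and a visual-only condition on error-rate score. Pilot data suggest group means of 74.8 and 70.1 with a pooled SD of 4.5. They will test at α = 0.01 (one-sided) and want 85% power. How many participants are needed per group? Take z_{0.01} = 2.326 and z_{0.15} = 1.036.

n = 21 per group

Cohen's d = |M₁ − M₂| / SD_pooled = |74.8 − 70.1| / 4.5 = 4.7 / 4.5 = 1.044.
For two independent groups with equal n: n = 2·((z_{α} + z_β) / d)².
z_{α} + z_β = 2.326 + 1.036 = 3.362.
n = 2 × (3.362 / 1.044)² = 2 × 3.220² = 2 × 10.37 = 20.7.
Round up to the next whole participant.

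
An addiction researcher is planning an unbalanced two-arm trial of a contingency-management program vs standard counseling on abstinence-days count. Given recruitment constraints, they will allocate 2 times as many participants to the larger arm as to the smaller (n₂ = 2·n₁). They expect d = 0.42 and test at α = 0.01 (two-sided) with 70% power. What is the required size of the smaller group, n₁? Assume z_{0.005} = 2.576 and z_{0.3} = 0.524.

n₁ = 82

With allocation ratio k = n₂/n₁ = 2, Var(x̄₁−x̄₂) = σ²(1/n₁ + 1/(k·n₁)) = σ²·(k+1)/(k·n₁).
So n₁ = (1 + 1/k)·((z_{α/2} + z_β)/d)² = 1.500 × (3.100/0.42)².
n₁ = 1.500 × 54.48 = 81.7.
Round up: n₁ = 82, giving n₂ = 2 × 82 = 164.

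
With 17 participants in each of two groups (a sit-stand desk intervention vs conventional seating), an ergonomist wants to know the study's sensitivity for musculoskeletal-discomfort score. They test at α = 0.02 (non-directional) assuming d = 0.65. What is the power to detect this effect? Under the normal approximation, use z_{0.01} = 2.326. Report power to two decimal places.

power ≈ 0.33

For two equal groups, power = Φ(d·√(n/2) − z_{α/2}).
d·√(n/2) = 0.65 × √(17/2) = 0.65 × 2.915 = 1.895.
z_β = 1.895 − 2.326 = -0.431.
Power = Φ(-0.431) = 0.333.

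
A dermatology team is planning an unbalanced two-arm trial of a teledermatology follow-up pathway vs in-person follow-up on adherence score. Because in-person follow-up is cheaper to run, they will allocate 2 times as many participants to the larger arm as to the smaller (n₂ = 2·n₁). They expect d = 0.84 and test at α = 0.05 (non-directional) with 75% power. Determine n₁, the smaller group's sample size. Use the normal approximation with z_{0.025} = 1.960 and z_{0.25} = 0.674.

With allocation ratio k = n₂/n₁ = 2, Var(x̄₁−x̄₂) = σ²(1/n₁ + 1/(k·n₁)) = σ²·(k+1)/(k·n₁).
So n₁ = (1 + 1/k)·((z_{α/2} + z_β)/d)² = 1.500 × (2.634/0.84)².
n₁ = 1.500 × 9.83 = 14.7.
Round up: n₁ = 15, giving n₂ = 2 × 15 = 30.

n₁ = 15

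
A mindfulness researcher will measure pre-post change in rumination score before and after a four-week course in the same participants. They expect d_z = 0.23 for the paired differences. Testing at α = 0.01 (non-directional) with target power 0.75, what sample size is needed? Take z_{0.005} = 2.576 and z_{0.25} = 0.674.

For a paired (one-sample on differences) test: n = ((z_{α/2} + z_β) / d)².
z_{α/2} + z_β = 2.576 + 0.674 = 3.250.
n = (3.250 / 0.23)² = 14.130² = 199.67.
Round up.

n = 200 pairs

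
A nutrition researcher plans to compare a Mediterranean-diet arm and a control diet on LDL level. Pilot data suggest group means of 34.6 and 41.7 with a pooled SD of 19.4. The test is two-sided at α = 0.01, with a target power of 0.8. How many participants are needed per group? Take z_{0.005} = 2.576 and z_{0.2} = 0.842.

Cohen's d = |M₁ − M₂| / SD_pooled = |34.6 − 41.7| / 19.4 = 7.1 / 19.4 = 0.366.
For two independent groups with equal n: n = 2·((z_{α/2} + z_β) / d)².
z_{α/2} + z_β = 2.576 + 0.842 = 3.418.
n = 2 × (3.418 / 0.366)² = 2 × 9.339² = 2 × 87.21 = 174.4.
Round up to the next whole participant.

n = 175 per group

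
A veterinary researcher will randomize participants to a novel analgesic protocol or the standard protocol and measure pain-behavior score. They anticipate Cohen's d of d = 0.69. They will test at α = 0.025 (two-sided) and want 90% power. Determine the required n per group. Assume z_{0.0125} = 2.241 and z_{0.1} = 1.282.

n = 53 per group

For two independent groups with equal n: n = 2·((z_{α/2} + z_β) / d)².
z_{α/2} + z_β = 2.241 + 1.282 = 3.523.
n = 2 × (3.523 / 0.69)² = 2 × 5.106² = 2 × 26.07 = 52.1.
Round up to the next whole participant.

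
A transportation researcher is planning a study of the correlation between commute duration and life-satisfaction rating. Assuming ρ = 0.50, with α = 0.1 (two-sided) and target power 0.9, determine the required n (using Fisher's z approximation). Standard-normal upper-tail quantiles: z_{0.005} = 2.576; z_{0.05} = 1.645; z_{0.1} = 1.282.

Fisher's z: C = ½·ln((1+r)/(1−r)) = ½·ln(3.0000) = 0.5493.
n = ((z_{α/2} + z_β)/C)² + 3.
(1.645 + 1.282) / 0.5493 = 2.927 / 0.5493 = 5.329.
n = 5.329² + 3 = 28.39 + 3 = 31.4.
Round up.

n = 32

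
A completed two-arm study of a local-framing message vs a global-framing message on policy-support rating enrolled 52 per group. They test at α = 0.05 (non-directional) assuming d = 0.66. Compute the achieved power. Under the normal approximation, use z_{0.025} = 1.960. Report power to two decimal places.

For two equal groups, power = Φ(d·√(n/2) − z_{α/2}).
d·√(n/2) = 0.66 × √(52/2) = 0.66 × 5.099 = 3.365.
z_β = 3.365 − 1.960 = 1.405.
Power = Φ(1.405) = 0.920.

power ≈ 0.92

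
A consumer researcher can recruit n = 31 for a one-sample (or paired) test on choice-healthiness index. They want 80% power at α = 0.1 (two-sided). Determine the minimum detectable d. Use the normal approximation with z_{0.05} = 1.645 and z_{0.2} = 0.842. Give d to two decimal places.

d_min ≈ 0.45

For a single sample (or paired design) of n = 31: d_min = (z_{α/2} + z_β)/√n.
z-sum = 1.645 + 0.842 = 2.487.
d_min = 2.487 / √31 = 2.487 / 5.568 = 0.447.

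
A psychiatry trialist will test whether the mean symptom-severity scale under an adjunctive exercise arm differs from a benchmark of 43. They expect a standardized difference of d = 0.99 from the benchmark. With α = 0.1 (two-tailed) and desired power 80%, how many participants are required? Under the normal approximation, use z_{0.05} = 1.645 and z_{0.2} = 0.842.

n = 7

For a one-sample test: n = ((z_{α/2} + z_β) / d)².
z_{α/2} + z_β = 1.645 + 0.842 = 2.487.
n = (2.487 / 0.99)² = 2.512² = 6.31.
Round up.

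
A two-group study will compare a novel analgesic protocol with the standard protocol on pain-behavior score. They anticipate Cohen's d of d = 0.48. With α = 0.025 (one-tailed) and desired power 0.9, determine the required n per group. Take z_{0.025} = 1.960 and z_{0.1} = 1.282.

n = 92 per group

For two independent groups with equal n: n = 2·((z_{α} + z_β) / d)².
z_{α} + z_β = 1.960 + 1.282 = 3.242.
n = 2 × (3.242 / 0.48)² = 2 × 6.754² = 2 × 45.62 = 91.2.
Round up to the next whole participant.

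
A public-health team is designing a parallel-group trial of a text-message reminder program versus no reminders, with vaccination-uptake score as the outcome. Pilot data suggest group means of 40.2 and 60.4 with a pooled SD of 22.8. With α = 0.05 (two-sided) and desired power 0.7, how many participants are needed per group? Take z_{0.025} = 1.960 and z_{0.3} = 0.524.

Cohen's d = |M₁ − M₂| / SD_pooled = |40.2 − 60.4| / 22.8 = 20.2 / 22.8 = 0.886.
For two independent groups with equal n: n = 2·((z_{α/2} + z_β) / d)².
z_{α/2} + z_β = 1.960 + 0.524 = 2.484.
n = 2 × (2.484 / 0.886)² = 2 × 2.804² = 2 × 7.86 = 15.7.
Round up to the next whole participant.

n = 16 per group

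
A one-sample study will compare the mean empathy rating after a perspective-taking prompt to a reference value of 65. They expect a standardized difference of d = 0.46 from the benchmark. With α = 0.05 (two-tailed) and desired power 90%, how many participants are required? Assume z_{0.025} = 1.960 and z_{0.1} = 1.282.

For a one-sample test: n = ((z_{α/2} + z_β) / d)².
z_{α/2} + z_β = 1.960 + 1.282 = 3.242.
n = (3.242 / 0.46)² = 7.048² = 49.67.
Round up.

n = 50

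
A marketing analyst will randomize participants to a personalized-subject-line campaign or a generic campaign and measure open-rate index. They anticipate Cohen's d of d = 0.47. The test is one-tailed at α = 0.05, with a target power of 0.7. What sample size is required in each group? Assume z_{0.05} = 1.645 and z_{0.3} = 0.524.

n = 43 per group

For two independent groups with equal n: n = 2·((z_{α} + z_β) / d)².
z_{α} + z_β = 1.645 + 0.524 = 2.169.
n = 2 × (2.169 / 0.47)² = 2 × 4.615² = 2 × 21.30 = 42.6.
Round up to the next whole participant.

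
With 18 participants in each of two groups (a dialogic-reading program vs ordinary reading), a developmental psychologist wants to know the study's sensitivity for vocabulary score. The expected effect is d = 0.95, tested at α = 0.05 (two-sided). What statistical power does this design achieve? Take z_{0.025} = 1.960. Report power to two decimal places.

For two equal groups, power = Φ(d·√(n/2) − z_{α/2}).
d·√(n/2) = 0.95 × √(18/2) = 0.95 × 3.000 = 2.850.
z_β = 2.850 − 1.960 = 0.890.
Power = Φ(0.890) = 0.813.

power ≈ 0.81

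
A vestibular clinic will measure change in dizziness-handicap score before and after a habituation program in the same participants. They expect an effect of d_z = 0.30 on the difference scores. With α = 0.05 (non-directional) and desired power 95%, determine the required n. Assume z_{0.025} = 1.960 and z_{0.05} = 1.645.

n = 145 pairs

For a paired (one-sample on differences) test: n = ((z_{α/2} + z_β) / d)².
z_{α/2} + z_β = 1.960 + 1.645 = 3.605.
n = (3.605 / 0.30)² = 12.017² = 144.40.
Round up.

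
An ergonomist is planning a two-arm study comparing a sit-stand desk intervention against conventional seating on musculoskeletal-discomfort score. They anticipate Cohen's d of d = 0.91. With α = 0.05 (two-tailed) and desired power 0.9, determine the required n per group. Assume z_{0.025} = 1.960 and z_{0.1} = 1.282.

n = 26 per group

For two independent groups with equal n: n = 2·((z_{α/2} + z_β) / d)².
z_{α/2} + z_β = 1.960 + 1.282 = 3.242.
n = 2 × (3.242 / 0.91)² = 2 × 3.563² = 2 × 12.69 = 25.4.
Round up to the next whole participant.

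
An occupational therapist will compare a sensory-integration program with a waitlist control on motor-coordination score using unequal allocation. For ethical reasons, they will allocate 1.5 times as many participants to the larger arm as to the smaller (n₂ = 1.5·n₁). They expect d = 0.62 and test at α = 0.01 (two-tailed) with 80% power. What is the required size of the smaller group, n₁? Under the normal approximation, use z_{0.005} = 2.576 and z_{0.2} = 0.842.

With allocation ratio k = n₂/n₁ = 1.5, Var(x̄₁−x̄₂) = σ²(1/n₁ + 1/(k·n₁)) = σ²·(k+1)/(k·n₁).
So n₁ = (1 + 1/k)·((z_{α/2} + z_β)/d)² = 1.667 × (3.418/0.62)².
n₁ = 1.667 × 30.39 = 50.7.
Round up: n₁ = 51, giving n₂ = ⌈1.5 × 51⌉ = ⌈76.5⌉ = 77.

n₁ = 51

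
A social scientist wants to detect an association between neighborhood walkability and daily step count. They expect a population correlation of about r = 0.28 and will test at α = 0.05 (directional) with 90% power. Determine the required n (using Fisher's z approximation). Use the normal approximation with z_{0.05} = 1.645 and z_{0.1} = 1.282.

n = 107

Fisher's z: C = ½·ln((1+r)/(1−r)) = ½·ln(1.7778) = 0.2877.
n = ((z_{α} + z_β)/C)² + 3.
(1.645 + 1.282) / 0.2877 = 2.927 / 0.2877 = 10.174.
n = 10.174² + 3 = 103.51 + 3 = 106.5.
Round up.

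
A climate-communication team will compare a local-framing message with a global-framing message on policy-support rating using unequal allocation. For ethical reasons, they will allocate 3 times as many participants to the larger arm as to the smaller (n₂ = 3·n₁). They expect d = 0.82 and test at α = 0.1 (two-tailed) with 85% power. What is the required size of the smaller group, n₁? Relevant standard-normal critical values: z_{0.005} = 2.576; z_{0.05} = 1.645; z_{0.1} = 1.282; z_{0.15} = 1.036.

n₁ = 15

With allocation ratio k = n₂/n₁ = 3, Var(x̄₁−x̄₂) = σ²(1/n₁ + 1/(k·n₁)) = σ²·(k+1)/(k·n₁).
So n₁ = (1 + 1/k)·((z_{α/2} + z_β)/d)² = 1.333 × (2.681/0.82)².
n₁ = 1.333 × 10.69 = 14.3.
Round up: n₁ = 15, giving n₂ = 3 × 15 = 45.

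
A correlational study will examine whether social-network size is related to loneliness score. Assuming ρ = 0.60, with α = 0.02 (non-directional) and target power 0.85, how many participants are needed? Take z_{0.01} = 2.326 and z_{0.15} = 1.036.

n = 27

Fisher's z: C = ½·ln((1+r)/(1−r)) = ½·ln(4.0000) = 0.6931.
n = ((z_{α/2} + z_β)/C)² + 3.
(2.326 + 1.036) / 0.6931 = 3.362 / 0.6931 = 4.851.
n = 4.851² + 3 = 23.53 + 3 = 26.5.
Round up.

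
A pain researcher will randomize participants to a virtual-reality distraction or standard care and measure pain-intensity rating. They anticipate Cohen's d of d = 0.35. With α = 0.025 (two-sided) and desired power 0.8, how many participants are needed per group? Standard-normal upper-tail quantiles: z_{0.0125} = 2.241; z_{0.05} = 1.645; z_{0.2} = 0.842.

For two independent groups with equal n: n = 2·((z_{α/2} + z_β) / d)².
z_{α/2} + z_β = 2.241 + 0.842 = 3.083.
n = 2 × (3.083 / 0.35)² = 2 × 8.809² = 2 × 77.59 = 155.2.
Round up to the next whole participant.

n = 156 per group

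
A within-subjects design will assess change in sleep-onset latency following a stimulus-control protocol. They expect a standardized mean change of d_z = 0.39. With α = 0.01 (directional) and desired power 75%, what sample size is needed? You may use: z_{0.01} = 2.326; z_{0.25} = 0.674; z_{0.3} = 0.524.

For a paired (one-sample on differences) test: n = ((z_{α} + z_β) / d)².
z_{α} + z_β = 2.326 + 0.674 = 3.000.
n = (3.000 / 0.39)² = 7.692² = 59.17.
Round up.

n = 60 pairs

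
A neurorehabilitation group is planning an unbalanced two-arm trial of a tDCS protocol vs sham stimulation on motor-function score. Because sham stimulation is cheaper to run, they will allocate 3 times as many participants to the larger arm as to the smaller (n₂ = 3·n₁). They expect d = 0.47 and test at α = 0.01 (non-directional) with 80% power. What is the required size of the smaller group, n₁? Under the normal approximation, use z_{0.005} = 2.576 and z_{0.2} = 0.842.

With allocation ratio k = n₂/n₁ = 3, Var(x̄₁−x̄₂) = σ²(1/n₁ + 1/(k·n₁)) = σ²·(k+1)/(k·n₁).
So n₁ = (1 + 1/k)·((z_{α/2} + z_β)/d)² = 1.333 × (3.418/0.47)².
n₁ = 1.333 × 52.89 = 70.5.
Round up: n₁ = 71, giving n₂ = 3 × 71 = 213.

n₁ = 71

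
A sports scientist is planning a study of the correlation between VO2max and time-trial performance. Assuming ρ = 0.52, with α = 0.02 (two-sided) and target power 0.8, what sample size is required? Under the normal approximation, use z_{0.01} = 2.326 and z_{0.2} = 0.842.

Fisher's z: C = ½·ln((1+r)/(1−r)) = ½·ln(3.1667) = 0.5763.
n = ((z_{α/2} + z_β)/C)² + 3.
(2.326 + 0.842) / 0.5763 = 3.168 / 0.5763 = 5.497.
n = 5.497² + 3 = 30.22 + 3 = 33.2.
Round up.

n = 34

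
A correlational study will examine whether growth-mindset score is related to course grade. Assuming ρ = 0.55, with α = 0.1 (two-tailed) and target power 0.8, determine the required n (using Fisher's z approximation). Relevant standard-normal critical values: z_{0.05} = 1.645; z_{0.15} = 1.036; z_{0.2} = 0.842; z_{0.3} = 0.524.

Fisher's z: C = ½·ln((1+r)/(1−r)) = ½·ln(3.4444) = 0.6184.
n = ((z_{α/2} + z_β)/C)² + 3.
(1.645 + 0.842) / 0.6184 = 2.487 / 0.6184 = 4.022.
n = 4.022² + 3 = 16.17 + 3 = 19.2.
Round up.

n = 20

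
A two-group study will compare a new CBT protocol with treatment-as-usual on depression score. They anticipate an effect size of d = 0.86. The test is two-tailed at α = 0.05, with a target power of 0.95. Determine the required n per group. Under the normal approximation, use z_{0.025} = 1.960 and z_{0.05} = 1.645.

For two independent groups with equal n: n = 2·((z_{α/2} + z_β) / d)².
z_{α/2} + z_β = 1.960 + 1.645 = 3.605.
n = 2 × (3.605 / 0.86)² = 2 × 4.192² = 2 × 17.57 = 35.1.
Round up to the next whole participant.

n = 36 per group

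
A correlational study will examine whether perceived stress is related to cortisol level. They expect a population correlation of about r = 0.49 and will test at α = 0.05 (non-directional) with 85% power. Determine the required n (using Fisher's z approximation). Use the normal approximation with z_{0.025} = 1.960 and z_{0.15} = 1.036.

Fisher's z: C = ½·ln((1+r)/(1−r)) = ½·ln(2.9216) = 0.5361.
n = ((z_{α/2} + z_β)/C)² + 3.
(1.960 + 1.036) / 0.5361 = 2.996 / 0.5361 = 5.589.
n = 5.589² + 3 = 31.23 + 3 = 34.2.
Round up.

n = 35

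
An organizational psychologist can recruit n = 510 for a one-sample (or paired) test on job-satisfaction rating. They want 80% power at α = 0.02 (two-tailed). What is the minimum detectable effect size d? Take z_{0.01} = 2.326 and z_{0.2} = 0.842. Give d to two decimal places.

For a single sample (or paired design) of n = 510: d_min = (z_{α/2} + z_β)/√n.
z-sum = 2.326 + 0.842 = 3.168.
d_min = 3.168 / √510 = 3.168 / 22.583 = 0.140.

d_min ≈ 0.14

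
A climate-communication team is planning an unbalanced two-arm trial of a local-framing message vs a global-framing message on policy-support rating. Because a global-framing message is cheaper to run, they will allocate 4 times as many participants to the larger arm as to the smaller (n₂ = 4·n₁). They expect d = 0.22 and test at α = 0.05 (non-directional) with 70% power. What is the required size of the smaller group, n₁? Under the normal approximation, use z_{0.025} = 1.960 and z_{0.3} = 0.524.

With allocation ratio k = n₂/n₁ = 4, Var(x̄₁−x̄₂) = σ²(1/n₁ + 1/(k·n₁)) = σ²·(k+1)/(k·n₁).
So n₁ = (1 + 1/k)·((z_{α/2} + z_β)/d)² = 1.250 × (2.484/0.22)².
n₁ = 1.250 × 127.48 = 159.4.
Round up: n₁ = 160, giving n₂ = 4 × 160 = 640.

n₁ = 160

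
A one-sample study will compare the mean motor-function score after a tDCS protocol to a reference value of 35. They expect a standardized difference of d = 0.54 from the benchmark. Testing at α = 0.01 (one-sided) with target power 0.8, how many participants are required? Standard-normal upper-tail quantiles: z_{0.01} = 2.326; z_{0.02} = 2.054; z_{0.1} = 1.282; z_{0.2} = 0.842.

For a one-sample test: n = ((z_{α} + z_β) / d)².
z_{α} + z_β = 2.326 + 0.842 = 3.168.
n = (3.168 / 0.54)² = 5.867² = 34.42.
Round up.

n = 35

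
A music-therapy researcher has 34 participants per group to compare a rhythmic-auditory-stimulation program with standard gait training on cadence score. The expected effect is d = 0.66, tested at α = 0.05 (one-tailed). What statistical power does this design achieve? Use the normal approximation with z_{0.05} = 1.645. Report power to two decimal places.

power ≈ 0.86

For two equal groups, power = Φ(d·√(n/2) − z_{α}).
d·√(n/2) = 0.66 × √(34/2) = 0.66 × 4.123 = 2.721.
z_β = 2.721 − 1.645 = 1.076.
Power = Φ(1.076) = 0.859.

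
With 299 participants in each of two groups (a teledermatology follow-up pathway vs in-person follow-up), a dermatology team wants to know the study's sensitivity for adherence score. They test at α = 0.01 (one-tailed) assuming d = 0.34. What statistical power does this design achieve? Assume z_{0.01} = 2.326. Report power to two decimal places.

For two equal groups, power = Φ(d·√(n/2) − z_{α}).
d·√(n/2) = 0.34 × √(299/2) = 0.34 × 12.227 = 4.157.
z_β = 4.157 − 2.326 = 1.831.
Power = Φ(1.831) = 0.966.

power ≈ 0.97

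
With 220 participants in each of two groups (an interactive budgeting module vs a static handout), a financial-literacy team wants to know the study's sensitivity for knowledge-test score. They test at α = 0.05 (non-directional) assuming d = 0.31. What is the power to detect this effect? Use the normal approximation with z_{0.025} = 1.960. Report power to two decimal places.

power ≈ 0.90

For two equal groups, power = Φ(d·√(n/2) − z_{α/2}).
d·√(n/2) = 0.31 × √(220/2) = 0.31 × 10.488 = 3.251.
z_β = 3.251 − 1.960 = 1.291.
Power = Φ(1.291) = 0.902.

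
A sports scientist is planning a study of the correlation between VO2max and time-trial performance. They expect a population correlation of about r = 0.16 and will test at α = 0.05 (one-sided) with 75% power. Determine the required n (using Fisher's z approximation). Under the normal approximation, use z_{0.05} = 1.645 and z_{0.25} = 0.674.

Fisher's z: C = ½·ln((1+r)/(1−r)) = ½·ln(1.3810) = 0.1614.
n = ((z_{α} + z_β)/C)² + 3.
(1.645 + 0.674) / 0.1614 = 2.319 / 0.1614 = 14.368.
n = 14.368² + 3 = 206.44 + 3 = 209.4.
Round up.

n = 210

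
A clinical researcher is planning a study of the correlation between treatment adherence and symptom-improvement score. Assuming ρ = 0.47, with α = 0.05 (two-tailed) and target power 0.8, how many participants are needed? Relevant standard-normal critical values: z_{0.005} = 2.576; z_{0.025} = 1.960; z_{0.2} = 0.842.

Fisher's z: C = ½·ln((1+r)/(1−r)) = ½·ln(2.7736) = 0.5101.
n = ((z_{α/2} + z_β)/C)² + 3.
(1.960 + 0.842) / 0.5101 = 2.802 / 0.5101 = 5.493.
n = 5.493² + 3 = 30.17 + 3 = 33.2.
Round up.

n = 34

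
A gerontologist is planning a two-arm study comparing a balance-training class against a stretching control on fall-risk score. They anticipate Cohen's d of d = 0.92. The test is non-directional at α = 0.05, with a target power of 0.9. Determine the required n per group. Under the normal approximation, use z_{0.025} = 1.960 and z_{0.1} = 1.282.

n = 25 per group

For two independent groups with equal n: n = 2·((z_{α/2} + z_β) / d)².
z_{α/2} + z_β = 1.960 + 1.282 = 3.242.
n = 2 × (3.242 / 0.92)² = 2 × 3.524² = 2 × 12.42 = 24.8.
Round up to the next whole participant.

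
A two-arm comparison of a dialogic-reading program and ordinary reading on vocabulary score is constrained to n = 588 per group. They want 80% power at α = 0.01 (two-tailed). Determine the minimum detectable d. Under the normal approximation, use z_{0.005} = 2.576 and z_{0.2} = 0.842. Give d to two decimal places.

For two independent groups of n = 588 each: d_min = (z_{α/2} + z_β)·√(2/n).
z-sum = 2.576 + 0.842 = 3.418.
d_min = 3.418 × √(2/588) = 3.418 × 0.0583 = 0.199.

d_min ≈ 0.20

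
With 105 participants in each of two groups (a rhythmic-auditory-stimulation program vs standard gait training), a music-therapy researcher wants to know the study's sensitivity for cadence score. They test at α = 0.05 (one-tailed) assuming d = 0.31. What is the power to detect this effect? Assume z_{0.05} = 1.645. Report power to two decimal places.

power ≈ 0.73

For two equal groups, power = Φ(d·√(n/2) − z_{α}).
d·√(n/2) = 0.31 × √(105/2) = 0.31 × 7.246 = 2.246.
z_β = 2.246 − 1.645 = 0.601.
Power = Φ(0.601) = 0.726.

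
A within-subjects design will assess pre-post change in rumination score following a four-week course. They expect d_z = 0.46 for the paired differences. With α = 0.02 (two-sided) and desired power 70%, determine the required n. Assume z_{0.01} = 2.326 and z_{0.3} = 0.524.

For a paired (one-sample on differences) test: n = ((z_{α/2} + z_β) / d)².
z_{α/2} + z_β = 2.326 + 0.524 = 2.850.
n = (2.850 / 0.46)² = 6.196² = 38.39.
Round up.

n = 39 pairs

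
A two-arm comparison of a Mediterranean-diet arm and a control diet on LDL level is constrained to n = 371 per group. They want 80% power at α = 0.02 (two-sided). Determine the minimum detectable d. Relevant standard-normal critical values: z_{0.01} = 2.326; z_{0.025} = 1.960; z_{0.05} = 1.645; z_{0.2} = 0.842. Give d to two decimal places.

d_min ≈ 0.23

For two independent groups of n = 371 each: d_min = (z_{α/2} + z_β)·√(2/n).
z-sum = 2.326 + 0.842 = 3.168.
d_min = 3.168 × √(2/371) = 3.168 × 0.0734 = 0.233.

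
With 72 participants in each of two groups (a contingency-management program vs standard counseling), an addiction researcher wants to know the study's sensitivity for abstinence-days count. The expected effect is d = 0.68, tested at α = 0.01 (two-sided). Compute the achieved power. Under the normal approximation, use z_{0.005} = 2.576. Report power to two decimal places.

For two equal groups, power = Φ(d·√(n/2) − z_{α/2}).
d·√(n/2) = 0.68 × √(72/2) = 0.68 × 6.000 = 4.080.
z_β = 4.080 − 2.576 = 1.504.
Power = Φ(1.504) = 0.934.

power ≈ 0.93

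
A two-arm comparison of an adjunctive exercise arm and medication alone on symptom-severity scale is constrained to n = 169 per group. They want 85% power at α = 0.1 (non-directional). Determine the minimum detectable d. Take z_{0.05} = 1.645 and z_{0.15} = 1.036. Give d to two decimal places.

d_min ≈ 0.29

For two independent groups of n = 169 each: d_min = (z_{α/2} + z_β)·√(2/n).
z-sum = 1.645 + 1.036 = 2.681.
d_min = 2.681 × √(2/169) = 2.681 × 0.1088 = 0.292.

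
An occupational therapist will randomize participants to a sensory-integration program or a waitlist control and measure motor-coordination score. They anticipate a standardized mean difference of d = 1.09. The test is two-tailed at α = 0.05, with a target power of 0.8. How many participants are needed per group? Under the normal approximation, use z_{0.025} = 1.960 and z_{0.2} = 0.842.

n = 14 per group

For two independent groups with equal n: n = 2·((z_{α/2} + z_β) / d)².
z_{α/2} + z_β = 1.960 + 0.842 = 2.802.
n = 2 × (2.802 / 1.09)² = 2 × 2.571² = 2 × 6.61 = 13.2.
Round up to the next whole participant.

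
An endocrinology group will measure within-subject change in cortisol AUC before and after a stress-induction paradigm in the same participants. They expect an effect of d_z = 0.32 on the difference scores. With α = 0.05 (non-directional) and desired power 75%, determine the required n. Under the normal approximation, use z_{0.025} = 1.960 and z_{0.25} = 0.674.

n = 68 pairs

For a paired (one-sample on differences) test: n = ((z_{α/2} + z_β) / d)².
z_{α/2} + z_β = 1.960 + 0.674 = 2.634.
n = (2.634 / 0.32)² = 8.231² = 67.75.
Round up.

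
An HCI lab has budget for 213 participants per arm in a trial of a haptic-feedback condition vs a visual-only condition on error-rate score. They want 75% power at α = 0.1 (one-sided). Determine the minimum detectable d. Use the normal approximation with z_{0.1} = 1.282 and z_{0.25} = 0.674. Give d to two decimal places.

For two independent groups of n = 213 each: d_min = (z_{α} + z_β)·√(2/n).
z-sum = 1.282 + 0.674 = 1.956.
d_min = 1.956 × √(2/213) = 1.956 × 0.0969 = 0.190.

d_min ≈ 0.19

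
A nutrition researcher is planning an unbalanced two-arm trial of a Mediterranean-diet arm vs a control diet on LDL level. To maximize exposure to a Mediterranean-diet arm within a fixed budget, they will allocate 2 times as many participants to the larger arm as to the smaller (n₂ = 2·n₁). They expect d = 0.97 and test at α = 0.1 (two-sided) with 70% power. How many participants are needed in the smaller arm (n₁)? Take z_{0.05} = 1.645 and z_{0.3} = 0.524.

n₁ = 8

With allocation ratio k = n₂/n₁ = 2, Var(x̄₁−x̄₂) = σ²(1/n₁ + 1/(k·n₁)) = σ²·(k+1)/(k·n₁).
So n₁ = (1 + 1/k)·((z_{α/2} + z_β)/d)² = 1.500 × (2.169/0.97)².
n₁ = 1.500 × 5.00 = 7.5.
Round up: n₁ = 8, giving n₂ = 2 × 8 = 16.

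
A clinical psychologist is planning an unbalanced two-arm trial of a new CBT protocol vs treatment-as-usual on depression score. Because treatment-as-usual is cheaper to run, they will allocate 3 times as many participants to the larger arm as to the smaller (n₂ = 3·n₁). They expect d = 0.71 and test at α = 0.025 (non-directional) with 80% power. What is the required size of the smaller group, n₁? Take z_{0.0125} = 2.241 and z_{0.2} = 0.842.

With allocation ratio k = n₂/n₁ = 3, Var(x̄₁−x̄₂) = σ²(1/n₁ + 1/(k·n₁)) = σ²·(k+1)/(k·n₁).
So n₁ = (1 + 1/k)·((z_{α/2} + z_β)/d)² = 1.333 × (3.083/0.71)².
n₁ = 1.333 × 18.86 = 25.1.
Round up: n₁ = 26, giving n₂ = 3 × 26 = 78.

n₁ = 26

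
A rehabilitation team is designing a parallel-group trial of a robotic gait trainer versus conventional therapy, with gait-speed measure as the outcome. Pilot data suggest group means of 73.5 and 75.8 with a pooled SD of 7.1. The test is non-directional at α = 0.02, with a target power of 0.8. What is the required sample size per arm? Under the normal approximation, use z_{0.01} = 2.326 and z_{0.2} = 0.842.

n = 192 per group

Cohen's d = |M₁ − M₂| / SD_pooled = |73.5 − 75.8| / 7.1 = 2.3 / 7.1 = 0.324.
For two independent groups with equal n: n = 2·((z_{α/2} + z_β) / d)².
z_{α/2} + z_β = 2.326 + 0.842 = 3.168.
n = 2 × (3.168 / 0.324)² = 2 × 9.778² = 2 × 95.60 = 191.2.
Round up to the next whole participant.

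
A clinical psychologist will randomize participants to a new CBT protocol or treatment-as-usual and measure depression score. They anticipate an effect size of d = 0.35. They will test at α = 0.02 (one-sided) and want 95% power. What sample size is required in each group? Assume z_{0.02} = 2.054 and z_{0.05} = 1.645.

n = 224 per group

For two independent groups with equal n: n = 2·((z_{α} + z_β) / d)².
z_{α} + z_β = 2.054 + 1.645 = 3.699.
n = 2 × (3.699 / 0.35)² = 2 × 10.569² = 2 × 111.69 = 223.4.
Round up to the next whole participant.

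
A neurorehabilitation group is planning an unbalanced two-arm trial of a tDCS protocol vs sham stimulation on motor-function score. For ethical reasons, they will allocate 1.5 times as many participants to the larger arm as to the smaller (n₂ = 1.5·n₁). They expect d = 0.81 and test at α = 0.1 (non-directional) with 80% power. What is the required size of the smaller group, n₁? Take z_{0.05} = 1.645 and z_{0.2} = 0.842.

With allocation ratio k = n₂/n₁ = 1.5, Var(x̄₁−x̄₂) = σ²(1/n₁ + 1/(k·n₁)) = σ²·(k+1)/(k·n₁).
So n₁ = (1 + 1/k)·((z_{α/2} + z_β)/d)² = 1.667 × (2.487/0.81)².
n₁ = 1.667 × 9.43 = 15.7.
Round up: n₁ = 16, giving n₂ = 1.5 × 16 = 24.

n₁ = 16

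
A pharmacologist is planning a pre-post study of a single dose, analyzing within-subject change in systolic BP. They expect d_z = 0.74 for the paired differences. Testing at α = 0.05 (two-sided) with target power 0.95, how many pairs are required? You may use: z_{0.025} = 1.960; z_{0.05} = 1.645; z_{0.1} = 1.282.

n = 24 pairs

For a paired (one-sample on differences) test: n = ((z_{α/2} + z_β) / d)².
z_{α/2} + z_β = 1.960 + 1.645 = 3.605.
n = (3.605 / 0.74)² = 4.872² = 23.73.
Round up.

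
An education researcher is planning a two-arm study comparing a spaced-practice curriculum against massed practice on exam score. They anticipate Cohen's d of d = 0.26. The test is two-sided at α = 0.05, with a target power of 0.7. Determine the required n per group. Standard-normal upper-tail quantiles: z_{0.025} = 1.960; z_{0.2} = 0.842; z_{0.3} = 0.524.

For two independent groups with equal n: n = 2·((z_{α/2} + z_β) / d)².
z_{α/2} + z_β = 1.960 + 0.524 = 2.484.
n = 2 × (2.484 / 0.26)² = 2 × 9.554² = 2 × 91.28 = 182.6.
Round up to the next whole participant.

n = 183 per group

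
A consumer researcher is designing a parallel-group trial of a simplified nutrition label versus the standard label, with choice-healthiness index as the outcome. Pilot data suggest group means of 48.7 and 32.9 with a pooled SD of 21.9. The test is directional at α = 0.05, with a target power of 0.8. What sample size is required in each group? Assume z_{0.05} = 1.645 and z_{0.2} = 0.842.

Cohen's d = |M₁ − M₂| / SD_pooled = |48.7 − 32.9| / 21.9 = 15.8 / 21.9 = 0.721.
For two independent groups with equal n: n = 2·((z_{α} + z_β) / d)².
z_{α} + z_β = 1.645 + 0.842 = 2.487.
n = 2 × (2.487 / 0.721)² = 2 × 3.449² = 2 × 11.90 = 23.8.
Round up to the next whole participant.

n = 24 per group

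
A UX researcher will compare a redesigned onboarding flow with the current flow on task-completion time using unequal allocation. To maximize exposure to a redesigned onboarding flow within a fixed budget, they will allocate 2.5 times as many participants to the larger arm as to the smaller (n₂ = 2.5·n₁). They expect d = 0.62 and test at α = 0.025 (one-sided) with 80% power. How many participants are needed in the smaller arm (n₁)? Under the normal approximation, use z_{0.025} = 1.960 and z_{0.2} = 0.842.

n₁ = 29

With allocation ratio k = n₂/n₁ = 2.5, Var(x̄₁−x̄₂) = σ²(1/n₁ + 1/(k·n₁)) = σ²·(k+1)/(k·n₁).
So n₁ = (1 + 1/k)·((z_{α} + z_β)/d)² = 1.400 × (2.802/0.62)².
n₁ = 1.400 × 20.42 = 28.6.
Round up: n₁ = 29, giving n₂ = ⌈2.5 × 29⌉ = ⌈72.5⌉ = 73.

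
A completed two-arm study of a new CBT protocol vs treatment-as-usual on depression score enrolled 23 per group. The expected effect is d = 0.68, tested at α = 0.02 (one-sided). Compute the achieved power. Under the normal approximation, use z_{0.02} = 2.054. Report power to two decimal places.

For two equal groups, power = Φ(d·√(n/2) − z_{α}).
d·√(n/2) = 0.68 × √(23/2) = 0.68 × 3.391 = 2.306.
z_β = 2.306 − 2.054 = 0.252.
Power = Φ(0.252) = 0.599.

power ≈ 0.60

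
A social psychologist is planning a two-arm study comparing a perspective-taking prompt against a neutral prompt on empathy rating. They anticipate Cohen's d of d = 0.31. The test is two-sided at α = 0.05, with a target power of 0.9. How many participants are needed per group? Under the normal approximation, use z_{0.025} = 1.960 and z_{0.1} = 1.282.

For two independent groups with equal n: n = 2·((z_{α/2} + z_β) / d)².
z_{α/2} + z_β = 1.960 + 1.282 = 3.242.
n = 2 × (3.242 / 0.31)² = 2 × 10.458² = 2 × 109.37 = 218.7.
Round up to the next whole participant.

n = 219 per group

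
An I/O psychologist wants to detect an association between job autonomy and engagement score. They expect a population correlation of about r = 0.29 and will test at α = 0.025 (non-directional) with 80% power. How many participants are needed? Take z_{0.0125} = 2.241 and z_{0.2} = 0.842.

n = 110

Fisher's z: C = ½·ln((1+r)/(1−r)) = ½·ln(1.8169) = 0.2986.
n = ((z_{α/2} + z_β)/C)² + 3.
(2.241 + 0.842) / 0.2986 = 3.083 / 0.2986 = 10.325.
n = 10.325² + 3 = 106.60 + 3 = 109.6.
Round up.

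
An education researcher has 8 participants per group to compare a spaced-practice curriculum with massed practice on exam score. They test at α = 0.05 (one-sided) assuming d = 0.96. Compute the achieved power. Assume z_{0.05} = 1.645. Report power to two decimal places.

For two equal groups, power = Φ(d·√(n/2) − z_{α}).
d·√(n/2) = 0.96 × √(8/2) = 0.96 × 2.000 = 1.920.
z_β = 1.920 − 1.645 = 0.275.
Power = Φ(0.275) = 0.608.

power ≈ 0.61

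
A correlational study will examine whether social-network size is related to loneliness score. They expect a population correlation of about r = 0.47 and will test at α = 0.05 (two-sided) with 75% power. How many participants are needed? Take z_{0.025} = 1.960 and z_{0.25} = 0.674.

Fisher's z: C = ½·ln((1+r)/(1−r)) = ½·ln(2.7736) = 0.5101.
n = ((z_{α/2} + z_β)/C)² + 3.
(1.960 + 0.674) / 0.5101 = 2.634 / 0.5101 = 5.164.
n = 5.164² + 3 = 26.66 + 3 = 29.7.
Round up.

n = 30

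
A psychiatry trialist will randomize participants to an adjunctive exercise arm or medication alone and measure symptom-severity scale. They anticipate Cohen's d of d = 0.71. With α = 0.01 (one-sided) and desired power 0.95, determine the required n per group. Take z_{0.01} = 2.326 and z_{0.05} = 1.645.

n = 63 per group

For two independent groups with equal n: n = 2·((z_{α} + z_β) / d)².
z_{α} + z_β = 2.326 + 1.645 = 3.971.
n = 2 × (3.971 / 0.71)² = 2 × 5.593² = 2 × 31.28 = 62.6.
Round up to the next whole participant.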